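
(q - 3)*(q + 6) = q^2 + 3*q - 18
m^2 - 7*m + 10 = (m - 5)*(m - 2)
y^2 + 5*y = y*(y + 5)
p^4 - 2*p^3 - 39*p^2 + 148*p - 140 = (p - 5)*(p - 2)^2*(p + 7)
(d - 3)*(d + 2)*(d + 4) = d^3 + 3*d^2 - 10*d - 24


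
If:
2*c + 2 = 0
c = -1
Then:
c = -1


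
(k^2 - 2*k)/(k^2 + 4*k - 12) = k/(k + 6)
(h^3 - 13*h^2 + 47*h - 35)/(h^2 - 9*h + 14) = (h^2 - 6*h + 5)/(h - 2)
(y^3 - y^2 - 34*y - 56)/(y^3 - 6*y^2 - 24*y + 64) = (y^2 - 5*y - 14)/(y^2 - 10*y + 16)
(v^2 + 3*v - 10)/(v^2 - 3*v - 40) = (v - 2)/(v - 8)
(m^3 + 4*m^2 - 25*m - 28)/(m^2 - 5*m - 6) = (m^2 + 3*m - 28)/(m - 6)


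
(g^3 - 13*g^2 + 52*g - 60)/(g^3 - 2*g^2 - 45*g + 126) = (g^2 - 7*g + 10)/(g^2 + 4*g - 21)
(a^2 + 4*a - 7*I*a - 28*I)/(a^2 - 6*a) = (a^2 + a*(4 - 7*I) - 28*I)/(a*(a - 6))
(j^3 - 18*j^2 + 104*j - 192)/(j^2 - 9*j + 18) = (j^2 - 12*j + 32)/(j - 3)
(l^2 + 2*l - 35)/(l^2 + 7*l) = (l - 5)/l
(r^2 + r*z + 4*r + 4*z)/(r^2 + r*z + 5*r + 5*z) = (r + 4)/(r + 5)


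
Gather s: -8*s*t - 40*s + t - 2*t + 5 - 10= s*(-8*t - 40) - t - 5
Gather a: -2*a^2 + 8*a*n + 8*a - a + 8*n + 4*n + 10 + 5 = -2*a^2 + a*(8*n + 7) + 12*n + 15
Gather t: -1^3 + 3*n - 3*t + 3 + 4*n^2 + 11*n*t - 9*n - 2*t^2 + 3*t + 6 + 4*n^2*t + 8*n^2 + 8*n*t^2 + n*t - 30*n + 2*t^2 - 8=12*n^2 + 8*n*t^2 - 36*n + t*(4*n^2 + 12*n)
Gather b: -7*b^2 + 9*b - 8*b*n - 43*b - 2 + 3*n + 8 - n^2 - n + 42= -7*b^2 + b*(-8*n - 34) - n^2 + 2*n + 48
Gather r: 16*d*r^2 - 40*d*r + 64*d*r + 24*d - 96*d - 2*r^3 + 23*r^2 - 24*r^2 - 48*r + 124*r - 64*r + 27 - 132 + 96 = -72*d - 2*r^3 + r^2*(16*d - 1) + r*(24*d + 12) - 9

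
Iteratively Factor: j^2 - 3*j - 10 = (j + 2)*(j - 5)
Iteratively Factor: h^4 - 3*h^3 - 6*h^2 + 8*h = (h)*(h^3 - 3*h^2 - 6*h + 8) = h*(h - 4)*(h^2 + h - 2) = h*(h - 4)*(h - 1)*(h + 2)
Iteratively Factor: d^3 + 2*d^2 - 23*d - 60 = (d + 4)*(d^2 - 2*d - 15) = (d + 3)*(d + 4)*(d - 5)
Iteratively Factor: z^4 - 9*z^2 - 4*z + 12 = (z - 3)*(z^3 + 3*z^2 - 4) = (z - 3)*(z + 2)*(z^2 + z - 2) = (z - 3)*(z - 1)*(z + 2)*(z + 2)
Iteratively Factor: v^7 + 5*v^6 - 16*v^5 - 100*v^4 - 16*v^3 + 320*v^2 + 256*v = (v + 1)*(v^6 + 4*v^5 - 20*v^4 - 80*v^3 + 64*v^2 + 256*v) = (v + 1)*(v + 4)*(v^5 - 20*v^3 + 64*v) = (v + 1)*(v + 2)*(v + 4)*(v^4 - 2*v^3 - 16*v^2 + 32*v) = (v + 1)*(v + 2)*(v + 4)^2*(v^3 - 6*v^2 + 8*v) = (v - 4)*(v + 1)*(v + 2)*(v + 4)^2*(v^2 - 2*v) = v*(v - 4)*(v + 1)*(v + 2)*(v + 4)^2*(v - 2)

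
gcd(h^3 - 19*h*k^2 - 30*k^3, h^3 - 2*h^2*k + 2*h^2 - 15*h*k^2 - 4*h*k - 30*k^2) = h^2 - 2*h*k - 15*k^2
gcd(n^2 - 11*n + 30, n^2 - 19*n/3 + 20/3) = n - 5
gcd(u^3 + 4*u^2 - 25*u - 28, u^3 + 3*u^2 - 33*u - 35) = u^2 + 8*u + 7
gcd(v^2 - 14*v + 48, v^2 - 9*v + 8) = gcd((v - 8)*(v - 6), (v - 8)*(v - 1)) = v - 8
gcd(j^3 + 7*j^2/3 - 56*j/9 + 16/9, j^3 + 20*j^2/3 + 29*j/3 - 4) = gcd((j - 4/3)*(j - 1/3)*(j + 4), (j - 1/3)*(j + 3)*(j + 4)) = j^2 + 11*j/3 - 4/3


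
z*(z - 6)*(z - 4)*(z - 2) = z^4 - 12*z^3 + 44*z^2 - 48*z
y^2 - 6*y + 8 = (y - 4)*(y - 2)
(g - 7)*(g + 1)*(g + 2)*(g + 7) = g^4 + 3*g^3 - 47*g^2 - 147*g - 98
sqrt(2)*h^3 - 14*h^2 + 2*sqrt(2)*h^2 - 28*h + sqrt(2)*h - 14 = (h + 1)*(h - 7*sqrt(2))*(sqrt(2)*h + sqrt(2))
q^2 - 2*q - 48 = (q - 8)*(q + 6)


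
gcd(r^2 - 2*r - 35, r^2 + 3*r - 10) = r + 5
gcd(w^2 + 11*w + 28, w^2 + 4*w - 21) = w + 7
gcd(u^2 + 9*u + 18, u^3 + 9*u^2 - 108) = u + 6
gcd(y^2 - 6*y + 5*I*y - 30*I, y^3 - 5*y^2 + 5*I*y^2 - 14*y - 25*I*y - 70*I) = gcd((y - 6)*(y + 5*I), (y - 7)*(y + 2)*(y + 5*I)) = y + 5*I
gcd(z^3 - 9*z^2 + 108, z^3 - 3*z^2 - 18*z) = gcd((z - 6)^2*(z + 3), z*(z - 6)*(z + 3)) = z^2 - 3*z - 18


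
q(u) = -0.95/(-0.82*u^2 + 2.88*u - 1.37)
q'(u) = -0.95*(1.64*u - 2.88)/(-0.82*u^2 + 2.88*u - 1.37)^2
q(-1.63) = 0.12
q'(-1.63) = 0.08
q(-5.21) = 0.02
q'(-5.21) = 0.01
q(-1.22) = 0.16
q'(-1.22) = 0.12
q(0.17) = 1.05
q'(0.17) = 3.02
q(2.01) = -0.86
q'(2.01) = -0.32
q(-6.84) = 0.02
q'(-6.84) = 0.00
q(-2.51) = 0.07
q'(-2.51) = 0.04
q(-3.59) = 0.04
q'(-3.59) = 0.02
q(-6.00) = 0.02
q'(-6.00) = 0.01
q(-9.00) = 0.01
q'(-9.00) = 0.00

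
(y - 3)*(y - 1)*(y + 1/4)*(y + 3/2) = y^4 - 9*y^3/4 - 29*y^2/8 + 15*y/4 + 9/8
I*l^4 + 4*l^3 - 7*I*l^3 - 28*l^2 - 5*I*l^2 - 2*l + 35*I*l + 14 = (l - 7)*(l - 2*I)*(l - I)*(I*l + 1)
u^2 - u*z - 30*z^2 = (u - 6*z)*(u + 5*z)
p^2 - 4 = (p - 2)*(p + 2)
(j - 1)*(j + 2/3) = j^2 - j/3 - 2/3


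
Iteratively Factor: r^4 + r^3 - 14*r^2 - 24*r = (r)*(r^3 + r^2 - 14*r - 24) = r*(r - 4)*(r^2 + 5*r + 6) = r*(r - 4)*(r + 2)*(r + 3)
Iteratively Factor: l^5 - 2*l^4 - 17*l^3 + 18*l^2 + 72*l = (l - 3)*(l^4 + l^3 - 14*l^2 - 24*l) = l*(l - 3)*(l^3 + l^2 - 14*l - 24) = l*(l - 4)*(l - 3)*(l^2 + 5*l + 6) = l*(l - 4)*(l - 3)*(l + 2)*(l + 3)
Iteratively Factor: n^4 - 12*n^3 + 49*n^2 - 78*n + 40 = (n - 1)*(n^3 - 11*n^2 + 38*n - 40) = (n - 2)*(n - 1)*(n^2 - 9*n + 20) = (n - 4)*(n - 2)*(n - 1)*(n - 5)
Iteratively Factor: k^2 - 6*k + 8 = (k - 2)*(k - 4)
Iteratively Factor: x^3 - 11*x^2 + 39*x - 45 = (x - 5)*(x^2 - 6*x + 9) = (x - 5)*(x - 3)*(x - 3)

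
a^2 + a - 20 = (a - 4)*(a + 5)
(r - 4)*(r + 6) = r^2 + 2*r - 24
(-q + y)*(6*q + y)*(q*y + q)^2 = -6*q^4*y^2 - 12*q^4*y - 6*q^4 + 5*q^3*y^3 + 10*q^3*y^2 + 5*q^3*y + q^2*y^4 + 2*q^2*y^3 + q^2*y^2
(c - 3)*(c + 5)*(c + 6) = c^3 + 8*c^2 - 3*c - 90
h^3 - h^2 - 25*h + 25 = (h - 5)*(h - 1)*(h + 5)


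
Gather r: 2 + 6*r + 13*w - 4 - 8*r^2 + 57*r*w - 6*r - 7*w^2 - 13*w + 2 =-8*r^2 + 57*r*w - 7*w^2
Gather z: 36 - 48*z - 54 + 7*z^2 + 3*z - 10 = 7*z^2 - 45*z - 28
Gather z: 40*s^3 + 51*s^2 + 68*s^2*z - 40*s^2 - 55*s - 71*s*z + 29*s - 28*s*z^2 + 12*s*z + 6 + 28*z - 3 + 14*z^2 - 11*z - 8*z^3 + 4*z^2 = 40*s^3 + 11*s^2 - 26*s - 8*z^3 + z^2*(18 - 28*s) + z*(68*s^2 - 59*s + 17) + 3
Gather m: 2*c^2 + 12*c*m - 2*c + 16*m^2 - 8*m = 2*c^2 - 2*c + 16*m^2 + m*(12*c - 8)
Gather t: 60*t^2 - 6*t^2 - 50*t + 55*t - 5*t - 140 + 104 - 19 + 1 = 54*t^2 - 54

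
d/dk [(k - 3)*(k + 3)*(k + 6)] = 3*k^2 + 12*k - 9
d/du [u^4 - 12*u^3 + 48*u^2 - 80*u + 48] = 4*u^3 - 36*u^2 + 96*u - 80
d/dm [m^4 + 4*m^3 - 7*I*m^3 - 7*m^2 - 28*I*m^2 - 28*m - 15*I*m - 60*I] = 4*m^3 + m^2*(12 - 21*I) + m*(-14 - 56*I) - 28 - 15*I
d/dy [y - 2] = 1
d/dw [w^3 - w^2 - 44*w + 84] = 3*w^2 - 2*w - 44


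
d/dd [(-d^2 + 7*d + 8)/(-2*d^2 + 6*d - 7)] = (8*d^2 + 46*d - 97)/(4*d^4 - 24*d^3 + 64*d^2 - 84*d + 49)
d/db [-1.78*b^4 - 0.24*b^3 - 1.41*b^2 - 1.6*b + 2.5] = -7.12*b^3 - 0.72*b^2 - 2.82*b - 1.6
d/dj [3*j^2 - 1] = 6*j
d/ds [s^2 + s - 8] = 2*s + 1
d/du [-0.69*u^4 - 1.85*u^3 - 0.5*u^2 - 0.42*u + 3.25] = -2.76*u^3 - 5.55*u^2 - 1.0*u - 0.42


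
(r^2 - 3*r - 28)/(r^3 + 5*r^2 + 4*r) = (r - 7)/(r*(r + 1))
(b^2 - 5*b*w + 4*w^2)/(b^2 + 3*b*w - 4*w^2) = (b - 4*w)/(b + 4*w)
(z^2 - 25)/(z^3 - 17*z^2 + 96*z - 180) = (z + 5)/(z^2 - 12*z + 36)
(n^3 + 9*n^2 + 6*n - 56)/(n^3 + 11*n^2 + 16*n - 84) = (n + 4)/(n + 6)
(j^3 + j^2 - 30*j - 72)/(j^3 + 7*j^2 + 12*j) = (j - 6)/j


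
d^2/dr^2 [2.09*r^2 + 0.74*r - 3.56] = 4.18000000000000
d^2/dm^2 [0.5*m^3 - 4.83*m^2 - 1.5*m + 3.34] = 3.0*m - 9.66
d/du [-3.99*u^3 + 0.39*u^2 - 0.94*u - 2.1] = -11.97*u^2 + 0.78*u - 0.94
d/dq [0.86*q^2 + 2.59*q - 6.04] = 1.72*q + 2.59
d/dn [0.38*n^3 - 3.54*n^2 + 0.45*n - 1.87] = 1.14*n^2 - 7.08*n + 0.45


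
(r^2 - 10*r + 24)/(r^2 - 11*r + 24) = (r^2 - 10*r + 24)/(r^2 - 11*r + 24)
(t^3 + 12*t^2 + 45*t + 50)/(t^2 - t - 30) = (t^2 + 7*t + 10)/(t - 6)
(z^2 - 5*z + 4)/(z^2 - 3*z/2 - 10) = 2*(z - 1)/(2*z + 5)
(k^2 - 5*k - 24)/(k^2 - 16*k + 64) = (k + 3)/(k - 8)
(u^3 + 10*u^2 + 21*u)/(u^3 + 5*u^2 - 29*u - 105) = u/(u - 5)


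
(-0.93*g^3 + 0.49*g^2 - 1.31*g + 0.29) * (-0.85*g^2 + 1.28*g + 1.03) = 0.7905*g^5 - 1.6069*g^4 + 0.7828*g^3 - 1.4186*g^2 - 0.9781*g + 0.2987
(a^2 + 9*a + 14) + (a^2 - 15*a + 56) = 2*a^2 - 6*a + 70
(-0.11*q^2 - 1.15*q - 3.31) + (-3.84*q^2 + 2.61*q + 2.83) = -3.95*q^2 + 1.46*q - 0.48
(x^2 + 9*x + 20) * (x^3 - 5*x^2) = x^5 + 4*x^4 - 25*x^3 - 100*x^2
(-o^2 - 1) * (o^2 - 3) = -o^4 + 2*o^2 + 3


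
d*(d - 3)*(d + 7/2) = d^3 + d^2/2 - 21*d/2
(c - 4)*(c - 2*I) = c^2 - 4*c - 2*I*c + 8*I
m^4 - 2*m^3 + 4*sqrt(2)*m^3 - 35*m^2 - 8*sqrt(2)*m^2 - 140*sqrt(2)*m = m*(m - 7)*(m + 5)*(m + 4*sqrt(2))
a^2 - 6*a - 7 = (a - 7)*(a + 1)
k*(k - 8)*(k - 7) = k^3 - 15*k^2 + 56*k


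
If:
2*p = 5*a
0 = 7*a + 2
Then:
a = -2/7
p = -5/7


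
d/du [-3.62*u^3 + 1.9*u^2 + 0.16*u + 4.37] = -10.86*u^2 + 3.8*u + 0.16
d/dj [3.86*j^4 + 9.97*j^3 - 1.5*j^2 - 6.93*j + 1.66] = 15.44*j^3 + 29.91*j^2 - 3.0*j - 6.93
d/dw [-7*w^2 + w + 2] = 1 - 14*w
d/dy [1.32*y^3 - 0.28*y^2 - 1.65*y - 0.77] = 3.96*y^2 - 0.56*y - 1.65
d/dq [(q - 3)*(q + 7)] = 2*q + 4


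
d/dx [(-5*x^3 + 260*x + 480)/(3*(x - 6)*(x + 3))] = 5*(-x^4 + 6*x^3 + 2*x^2 - 192*x - 648)/(3*(x^4 - 6*x^3 - 27*x^2 + 108*x + 324))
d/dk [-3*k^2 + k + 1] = 1 - 6*k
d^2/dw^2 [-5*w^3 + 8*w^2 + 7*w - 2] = 16 - 30*w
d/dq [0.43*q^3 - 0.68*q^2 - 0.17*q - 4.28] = 1.29*q^2 - 1.36*q - 0.17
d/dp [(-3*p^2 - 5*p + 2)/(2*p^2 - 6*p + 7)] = (28*p^2 - 50*p - 23)/(4*p^4 - 24*p^3 + 64*p^2 - 84*p + 49)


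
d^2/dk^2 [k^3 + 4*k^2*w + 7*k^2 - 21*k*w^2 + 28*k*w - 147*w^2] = 6*k + 8*w + 14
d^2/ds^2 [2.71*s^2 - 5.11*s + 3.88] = 5.42000000000000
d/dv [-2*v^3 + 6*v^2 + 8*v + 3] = -6*v^2 + 12*v + 8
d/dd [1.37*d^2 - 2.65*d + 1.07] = 2.74*d - 2.65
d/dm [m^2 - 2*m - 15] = 2*m - 2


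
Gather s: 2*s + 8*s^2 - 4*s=8*s^2 - 2*s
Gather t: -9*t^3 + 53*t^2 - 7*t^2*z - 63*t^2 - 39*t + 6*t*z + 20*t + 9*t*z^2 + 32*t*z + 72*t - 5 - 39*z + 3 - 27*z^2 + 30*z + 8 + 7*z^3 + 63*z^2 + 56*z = -9*t^3 + t^2*(-7*z - 10) + t*(9*z^2 + 38*z + 53) + 7*z^3 + 36*z^2 + 47*z + 6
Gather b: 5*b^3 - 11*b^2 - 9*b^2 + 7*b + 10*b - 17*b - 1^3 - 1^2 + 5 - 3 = 5*b^3 - 20*b^2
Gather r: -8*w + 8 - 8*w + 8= 16 - 16*w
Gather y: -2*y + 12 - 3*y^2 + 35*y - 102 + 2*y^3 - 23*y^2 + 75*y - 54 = 2*y^3 - 26*y^2 + 108*y - 144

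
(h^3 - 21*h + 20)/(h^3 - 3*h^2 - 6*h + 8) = (h + 5)/(h + 2)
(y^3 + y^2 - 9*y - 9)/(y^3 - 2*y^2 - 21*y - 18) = (y - 3)/(y - 6)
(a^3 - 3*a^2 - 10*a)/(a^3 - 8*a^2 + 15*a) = (a + 2)/(a - 3)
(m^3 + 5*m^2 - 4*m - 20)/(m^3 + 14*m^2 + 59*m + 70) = (m - 2)/(m + 7)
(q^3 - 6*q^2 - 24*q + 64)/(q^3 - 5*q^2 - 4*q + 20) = (q^2 - 4*q - 32)/(q^2 - 3*q - 10)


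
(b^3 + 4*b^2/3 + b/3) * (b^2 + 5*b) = b^5 + 19*b^4/3 + 7*b^3 + 5*b^2/3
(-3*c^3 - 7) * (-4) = 12*c^3 + 28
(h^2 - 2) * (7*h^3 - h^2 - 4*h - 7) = 7*h^5 - h^4 - 18*h^3 - 5*h^2 + 8*h + 14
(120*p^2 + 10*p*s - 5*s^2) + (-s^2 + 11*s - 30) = 120*p^2 + 10*p*s - 6*s^2 + 11*s - 30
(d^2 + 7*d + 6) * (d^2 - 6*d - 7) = d^4 + d^3 - 43*d^2 - 85*d - 42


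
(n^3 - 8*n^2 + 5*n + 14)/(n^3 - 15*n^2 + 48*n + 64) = (n^2 - 9*n + 14)/(n^2 - 16*n + 64)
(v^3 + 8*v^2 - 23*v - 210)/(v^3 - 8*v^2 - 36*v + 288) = (v^2 + 2*v - 35)/(v^2 - 14*v + 48)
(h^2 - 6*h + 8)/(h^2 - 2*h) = (h - 4)/h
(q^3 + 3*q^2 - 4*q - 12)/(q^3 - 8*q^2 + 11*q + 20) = (q^3 + 3*q^2 - 4*q - 12)/(q^3 - 8*q^2 + 11*q + 20)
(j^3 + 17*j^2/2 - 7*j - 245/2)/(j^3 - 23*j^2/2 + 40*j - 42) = (j^2 + 12*j + 35)/(j^2 - 8*j + 12)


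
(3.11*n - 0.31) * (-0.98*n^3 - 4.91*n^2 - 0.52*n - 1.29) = -3.0478*n^4 - 14.9663*n^3 - 0.0951*n^2 - 3.8507*n + 0.3999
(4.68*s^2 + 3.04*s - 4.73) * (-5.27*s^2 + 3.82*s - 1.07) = -24.6636*s^4 + 1.8568*s^3 + 31.5323*s^2 - 21.3214*s + 5.0611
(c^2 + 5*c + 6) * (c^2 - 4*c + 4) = c^4 + c^3 - 10*c^2 - 4*c + 24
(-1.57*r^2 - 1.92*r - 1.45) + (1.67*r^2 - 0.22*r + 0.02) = 0.0999999999999999*r^2 - 2.14*r - 1.43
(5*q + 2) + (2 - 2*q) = 3*q + 4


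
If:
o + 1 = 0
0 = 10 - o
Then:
No Solution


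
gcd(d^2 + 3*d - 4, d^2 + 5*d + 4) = d + 4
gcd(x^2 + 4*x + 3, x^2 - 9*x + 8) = 1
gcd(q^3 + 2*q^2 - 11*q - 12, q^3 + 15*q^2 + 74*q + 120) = q + 4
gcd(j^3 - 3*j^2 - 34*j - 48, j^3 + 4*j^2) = 1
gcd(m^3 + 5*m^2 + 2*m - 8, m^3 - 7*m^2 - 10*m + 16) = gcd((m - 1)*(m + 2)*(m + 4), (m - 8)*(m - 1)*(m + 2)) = m^2 + m - 2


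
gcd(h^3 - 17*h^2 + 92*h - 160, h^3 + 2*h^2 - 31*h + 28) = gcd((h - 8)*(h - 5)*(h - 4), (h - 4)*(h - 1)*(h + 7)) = h - 4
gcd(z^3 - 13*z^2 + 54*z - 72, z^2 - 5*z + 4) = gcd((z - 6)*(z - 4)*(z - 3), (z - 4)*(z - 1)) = z - 4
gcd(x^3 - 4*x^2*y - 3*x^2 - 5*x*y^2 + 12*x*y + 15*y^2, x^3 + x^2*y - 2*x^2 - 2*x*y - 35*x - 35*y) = x + y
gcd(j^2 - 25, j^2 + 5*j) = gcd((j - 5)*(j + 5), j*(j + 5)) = j + 5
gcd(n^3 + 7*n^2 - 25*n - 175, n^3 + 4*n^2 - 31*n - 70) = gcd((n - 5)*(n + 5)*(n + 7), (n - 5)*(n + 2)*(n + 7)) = n^2 + 2*n - 35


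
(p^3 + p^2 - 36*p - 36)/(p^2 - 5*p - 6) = p + 6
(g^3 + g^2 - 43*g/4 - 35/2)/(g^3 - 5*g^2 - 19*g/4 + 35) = (g + 2)/(g - 4)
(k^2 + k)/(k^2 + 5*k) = (k + 1)/(k + 5)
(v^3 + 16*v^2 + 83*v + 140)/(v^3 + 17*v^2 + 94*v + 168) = (v + 5)/(v + 6)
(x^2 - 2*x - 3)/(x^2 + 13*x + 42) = (x^2 - 2*x - 3)/(x^2 + 13*x + 42)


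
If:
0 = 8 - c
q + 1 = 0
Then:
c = 8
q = -1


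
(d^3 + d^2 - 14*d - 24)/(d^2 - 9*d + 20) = (d^2 + 5*d + 6)/(d - 5)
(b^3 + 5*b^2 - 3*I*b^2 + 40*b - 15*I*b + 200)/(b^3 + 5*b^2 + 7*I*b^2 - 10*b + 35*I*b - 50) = (b - 8*I)/(b + 2*I)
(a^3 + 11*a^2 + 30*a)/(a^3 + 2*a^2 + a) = (a^2 + 11*a + 30)/(a^2 + 2*a + 1)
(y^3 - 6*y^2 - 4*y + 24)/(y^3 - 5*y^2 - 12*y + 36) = (y + 2)/(y + 3)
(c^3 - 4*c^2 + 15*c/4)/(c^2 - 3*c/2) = c - 5/2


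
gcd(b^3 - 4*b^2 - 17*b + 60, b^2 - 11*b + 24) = b - 3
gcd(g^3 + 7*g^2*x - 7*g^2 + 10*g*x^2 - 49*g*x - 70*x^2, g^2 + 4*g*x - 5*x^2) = g + 5*x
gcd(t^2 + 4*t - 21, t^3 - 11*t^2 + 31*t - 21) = t - 3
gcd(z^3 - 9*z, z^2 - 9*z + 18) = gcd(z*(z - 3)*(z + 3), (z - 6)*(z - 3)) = z - 3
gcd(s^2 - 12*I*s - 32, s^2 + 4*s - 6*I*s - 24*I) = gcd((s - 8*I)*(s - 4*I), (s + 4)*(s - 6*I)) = 1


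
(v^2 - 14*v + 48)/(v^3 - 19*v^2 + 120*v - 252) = (v - 8)/(v^2 - 13*v + 42)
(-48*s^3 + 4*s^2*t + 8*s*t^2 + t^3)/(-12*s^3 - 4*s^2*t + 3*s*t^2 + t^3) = (24*s^2 + 10*s*t + t^2)/(6*s^2 + 5*s*t + t^2)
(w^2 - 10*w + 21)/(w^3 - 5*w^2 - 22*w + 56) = (w - 3)/(w^2 + 2*w - 8)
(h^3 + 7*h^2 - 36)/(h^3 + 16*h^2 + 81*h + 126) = (h - 2)/(h + 7)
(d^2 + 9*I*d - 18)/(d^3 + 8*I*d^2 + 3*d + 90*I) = (d + 3*I)/(d^2 + 2*I*d + 15)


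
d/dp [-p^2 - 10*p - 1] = -2*p - 10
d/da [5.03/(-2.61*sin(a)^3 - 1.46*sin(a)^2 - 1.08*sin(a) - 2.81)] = (39.3849*sin(a)^2 + 14.6876*sin(a) + 5.4324)*cos(a)/(2.61*sin(a)^3 + 1.46*sin(a)^2 + 1.08*sin(a) + 2.81)^2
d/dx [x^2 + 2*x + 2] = 2*x + 2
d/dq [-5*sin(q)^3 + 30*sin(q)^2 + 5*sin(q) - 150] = 5*(-3*sin(q)^2 + 12*sin(q) + 1)*cos(q)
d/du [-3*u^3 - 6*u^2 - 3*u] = -9*u^2 - 12*u - 3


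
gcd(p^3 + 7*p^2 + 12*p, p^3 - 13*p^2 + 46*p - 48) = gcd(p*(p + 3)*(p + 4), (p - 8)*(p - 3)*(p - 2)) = 1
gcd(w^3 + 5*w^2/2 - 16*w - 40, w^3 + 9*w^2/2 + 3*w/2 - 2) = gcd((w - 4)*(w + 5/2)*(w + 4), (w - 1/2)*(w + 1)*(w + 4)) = w + 4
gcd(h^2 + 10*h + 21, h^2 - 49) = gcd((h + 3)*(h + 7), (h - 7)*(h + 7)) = h + 7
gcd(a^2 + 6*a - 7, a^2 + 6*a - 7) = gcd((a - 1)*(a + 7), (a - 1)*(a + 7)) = a^2 + 6*a - 7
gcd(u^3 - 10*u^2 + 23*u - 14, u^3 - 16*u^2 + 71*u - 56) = u^2 - 8*u + 7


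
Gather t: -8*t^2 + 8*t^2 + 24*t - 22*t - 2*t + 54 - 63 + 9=0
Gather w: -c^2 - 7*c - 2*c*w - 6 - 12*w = -c^2 - 7*c + w*(-2*c - 12) - 6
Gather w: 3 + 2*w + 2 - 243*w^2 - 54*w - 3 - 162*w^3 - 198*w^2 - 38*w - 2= -162*w^3 - 441*w^2 - 90*w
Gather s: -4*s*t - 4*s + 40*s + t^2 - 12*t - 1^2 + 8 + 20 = s*(36 - 4*t) + t^2 - 12*t + 27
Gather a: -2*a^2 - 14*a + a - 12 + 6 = -2*a^2 - 13*a - 6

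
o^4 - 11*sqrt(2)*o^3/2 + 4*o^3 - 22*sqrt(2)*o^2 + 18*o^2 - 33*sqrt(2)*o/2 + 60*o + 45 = (o + 1)*(o + 3)*(o - 3*sqrt(2))*(o - 5*sqrt(2)/2)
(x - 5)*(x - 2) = x^2 - 7*x + 10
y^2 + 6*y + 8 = (y + 2)*(y + 4)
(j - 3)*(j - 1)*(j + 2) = j^3 - 2*j^2 - 5*j + 6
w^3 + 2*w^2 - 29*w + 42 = (w - 3)*(w - 2)*(w + 7)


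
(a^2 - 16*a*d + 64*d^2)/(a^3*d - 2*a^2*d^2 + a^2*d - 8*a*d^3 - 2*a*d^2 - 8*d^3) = (-a^2 + 16*a*d - 64*d^2)/(d*(-a^3 + 2*a^2*d - a^2 + 8*a*d^2 + 2*a*d + 8*d^2))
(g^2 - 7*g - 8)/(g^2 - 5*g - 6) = (g - 8)/(g - 6)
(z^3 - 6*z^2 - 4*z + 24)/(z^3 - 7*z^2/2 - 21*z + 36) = 2*(z^2 - 4)/(2*z^2 + 5*z - 12)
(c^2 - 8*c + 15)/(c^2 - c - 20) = (c - 3)/(c + 4)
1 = 1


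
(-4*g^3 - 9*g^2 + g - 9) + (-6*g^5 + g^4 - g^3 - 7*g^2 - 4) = -6*g^5 + g^4 - 5*g^3 - 16*g^2 + g - 13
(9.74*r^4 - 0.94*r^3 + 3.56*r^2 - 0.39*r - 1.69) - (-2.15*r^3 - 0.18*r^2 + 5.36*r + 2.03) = 9.74*r^4 + 1.21*r^3 + 3.74*r^2 - 5.75*r - 3.72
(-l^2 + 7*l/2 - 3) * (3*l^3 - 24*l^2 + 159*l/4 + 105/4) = -3*l^5 + 69*l^4/2 - 531*l^3/4 + 1479*l^2/8 - 219*l/8 - 315/4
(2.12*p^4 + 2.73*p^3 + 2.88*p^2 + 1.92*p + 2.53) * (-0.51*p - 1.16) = -1.0812*p^5 - 3.8515*p^4 - 4.6356*p^3 - 4.32*p^2 - 3.5175*p - 2.9348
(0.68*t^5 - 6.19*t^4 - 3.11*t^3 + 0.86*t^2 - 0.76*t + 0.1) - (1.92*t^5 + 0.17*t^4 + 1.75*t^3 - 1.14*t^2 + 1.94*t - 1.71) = -1.24*t^5 - 6.36*t^4 - 4.86*t^3 + 2.0*t^2 - 2.7*t + 1.81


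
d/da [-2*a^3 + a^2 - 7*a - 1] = -6*a^2 + 2*a - 7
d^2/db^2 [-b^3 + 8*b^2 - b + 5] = 16 - 6*b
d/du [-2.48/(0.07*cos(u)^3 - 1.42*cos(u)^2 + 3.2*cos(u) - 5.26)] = (-0.5208*cos(u)^2 + 7.0432*cos(u) - 7.936)*sin(u)/(0.07*cos(u)^3 - 1.42*cos(u)^2 + 3.2*cos(u) - 5.26)^2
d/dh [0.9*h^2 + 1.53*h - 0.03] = 1.8*h + 1.53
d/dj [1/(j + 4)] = -1/(j + 4)^2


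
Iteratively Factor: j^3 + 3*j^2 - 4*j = (j + 4)*(j^2 - j) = (j - 1)*(j + 4)*(j)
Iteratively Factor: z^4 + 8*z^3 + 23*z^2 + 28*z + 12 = (z + 2)*(z^3 + 6*z^2 + 11*z + 6) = (z + 2)*(z + 3)*(z^2 + 3*z + 2) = (z + 1)*(z + 2)*(z + 3)*(z + 2)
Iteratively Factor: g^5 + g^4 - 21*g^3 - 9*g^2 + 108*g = (g)*(g^4 + g^3 - 21*g^2 - 9*g + 108) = g*(g + 4)*(g^3 - 3*g^2 - 9*g + 27) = g*(g - 3)*(g + 4)*(g^2 - 9) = g*(g - 3)^2*(g + 4)*(g + 3)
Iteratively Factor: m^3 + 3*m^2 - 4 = (m + 2)*(m^2 + m - 2) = (m + 2)^2*(m - 1)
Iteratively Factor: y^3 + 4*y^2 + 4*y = (y + 2)*(y^2 + 2*y) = (y + 2)^2*(y)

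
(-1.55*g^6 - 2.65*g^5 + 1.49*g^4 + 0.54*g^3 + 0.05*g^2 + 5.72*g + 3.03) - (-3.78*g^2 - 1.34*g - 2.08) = -1.55*g^6 - 2.65*g^5 + 1.49*g^4 + 0.54*g^3 + 3.83*g^2 + 7.06*g + 5.11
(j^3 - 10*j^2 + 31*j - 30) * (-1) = -j^3 + 10*j^2 - 31*j + 30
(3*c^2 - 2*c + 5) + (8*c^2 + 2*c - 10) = 11*c^2 - 5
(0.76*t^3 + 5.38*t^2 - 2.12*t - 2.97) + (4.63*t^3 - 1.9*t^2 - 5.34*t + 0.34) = 5.39*t^3 + 3.48*t^2 - 7.46*t - 2.63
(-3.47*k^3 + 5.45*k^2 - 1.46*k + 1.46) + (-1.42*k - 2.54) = -3.47*k^3 + 5.45*k^2 - 2.88*k - 1.08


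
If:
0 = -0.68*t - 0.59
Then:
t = -0.87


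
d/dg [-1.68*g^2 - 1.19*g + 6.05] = -3.36*g - 1.19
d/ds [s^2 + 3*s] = 2*s + 3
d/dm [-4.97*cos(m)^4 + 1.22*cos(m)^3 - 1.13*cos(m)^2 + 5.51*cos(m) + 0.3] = (19.88*cos(m)^3 - 3.66*cos(m)^2 + 2.26*cos(m) - 5.51)*sin(m)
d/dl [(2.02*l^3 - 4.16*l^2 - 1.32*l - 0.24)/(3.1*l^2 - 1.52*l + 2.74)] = (6.262*l^4 - 6.14080000000001*l^3 + 27.0196*l^2 - 21.3088*l - 3.9816)/(9.61*l^4 - 9.424*l^3 + 19.2984*l^2 - 8.3296*l + 7.5076)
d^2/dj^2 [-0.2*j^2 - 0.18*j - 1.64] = -0.400000000000000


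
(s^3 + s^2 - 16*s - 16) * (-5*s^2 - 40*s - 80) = -5*s^5 - 45*s^4 - 40*s^3 + 640*s^2 + 1920*s + 1280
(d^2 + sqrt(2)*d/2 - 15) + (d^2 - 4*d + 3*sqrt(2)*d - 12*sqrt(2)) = 2*d^2 - 4*d + 7*sqrt(2)*d/2 - 12*sqrt(2) - 15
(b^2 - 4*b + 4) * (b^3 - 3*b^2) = b^5 - 7*b^4 + 16*b^3 - 12*b^2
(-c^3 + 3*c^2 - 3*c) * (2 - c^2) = c^5 - 3*c^4 + c^3 + 6*c^2 - 6*c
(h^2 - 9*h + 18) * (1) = h^2 - 9*h + 18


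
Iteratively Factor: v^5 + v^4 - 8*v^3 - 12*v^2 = (v)*(v^4 + v^3 - 8*v^2 - 12*v) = v*(v + 2)*(v^3 - v^2 - 6*v) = v*(v - 3)*(v + 2)*(v^2 + 2*v) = v*(v - 3)*(v + 2)^2*(v)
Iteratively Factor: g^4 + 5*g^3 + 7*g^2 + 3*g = (g + 1)*(g^3 + 4*g^2 + 3*g) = (g + 1)^2*(g^2 + 3*g) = (g + 1)^2*(g + 3)*(g)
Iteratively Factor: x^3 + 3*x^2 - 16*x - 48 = (x + 4)*(x^2 - x - 12) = (x + 3)*(x + 4)*(x - 4)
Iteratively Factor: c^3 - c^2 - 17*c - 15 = (c + 1)*(c^2 - 2*c - 15) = (c + 1)*(c + 3)*(c - 5)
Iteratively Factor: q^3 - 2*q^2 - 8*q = (q + 2)*(q^2 - 4*q) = q*(q + 2)*(q - 4)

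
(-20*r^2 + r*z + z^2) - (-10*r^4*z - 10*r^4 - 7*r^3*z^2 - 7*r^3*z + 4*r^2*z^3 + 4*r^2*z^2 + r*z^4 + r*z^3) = 10*r^4*z + 10*r^4 + 7*r^3*z^2 + 7*r^3*z - 4*r^2*z^3 - 4*r^2*z^2 - 20*r^2 - r*z^4 - r*z^3 + r*z + z^2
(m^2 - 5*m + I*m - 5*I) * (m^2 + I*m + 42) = m^4 - 5*m^3 + 2*I*m^3 + 41*m^2 - 10*I*m^2 - 205*m + 42*I*m - 210*I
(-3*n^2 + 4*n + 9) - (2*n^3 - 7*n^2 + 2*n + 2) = -2*n^3 + 4*n^2 + 2*n + 7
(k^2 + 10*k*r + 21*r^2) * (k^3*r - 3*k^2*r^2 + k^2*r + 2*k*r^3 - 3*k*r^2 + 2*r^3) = k^5*r + 7*k^4*r^2 + k^4*r - 7*k^3*r^3 + 7*k^3*r^2 - 43*k^2*r^4 - 7*k^2*r^3 + 42*k*r^5 - 43*k*r^4 + 42*r^5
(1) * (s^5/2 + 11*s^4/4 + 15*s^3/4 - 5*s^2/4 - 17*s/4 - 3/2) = s^5/2 + 11*s^4/4 + 15*s^3/4 - 5*s^2/4 - 17*s/4 - 3/2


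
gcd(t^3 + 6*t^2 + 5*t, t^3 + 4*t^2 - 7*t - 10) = t^2 + 6*t + 5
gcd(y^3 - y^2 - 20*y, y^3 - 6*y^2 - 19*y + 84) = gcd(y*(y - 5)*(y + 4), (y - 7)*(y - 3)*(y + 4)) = y + 4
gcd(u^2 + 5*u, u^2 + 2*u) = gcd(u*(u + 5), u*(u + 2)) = u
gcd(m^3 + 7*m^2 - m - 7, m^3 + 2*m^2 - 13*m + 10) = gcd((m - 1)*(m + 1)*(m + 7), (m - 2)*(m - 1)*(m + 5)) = m - 1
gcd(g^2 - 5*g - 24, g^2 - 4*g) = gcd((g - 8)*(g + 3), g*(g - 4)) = 1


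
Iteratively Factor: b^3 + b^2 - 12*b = (b - 3)*(b^2 + 4*b) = (b - 3)*(b + 4)*(b)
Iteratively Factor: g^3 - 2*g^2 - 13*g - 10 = (g + 1)*(g^2 - 3*g - 10) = (g - 5)*(g + 1)*(g + 2)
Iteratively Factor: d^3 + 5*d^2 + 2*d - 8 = (d - 1)*(d^2 + 6*d + 8) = (d - 1)*(d + 4)*(d + 2)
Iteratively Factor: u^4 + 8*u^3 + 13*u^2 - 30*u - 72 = (u + 3)*(u^3 + 5*u^2 - 2*u - 24) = (u + 3)*(u + 4)*(u^2 + u - 6) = (u + 3)^2*(u + 4)*(u - 2)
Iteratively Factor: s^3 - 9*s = (s - 3)*(s^2 + 3*s) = (s - 3)*(s + 3)*(s)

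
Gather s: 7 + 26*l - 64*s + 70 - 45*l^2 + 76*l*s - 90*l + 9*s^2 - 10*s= -45*l^2 - 64*l + 9*s^2 + s*(76*l - 74) + 77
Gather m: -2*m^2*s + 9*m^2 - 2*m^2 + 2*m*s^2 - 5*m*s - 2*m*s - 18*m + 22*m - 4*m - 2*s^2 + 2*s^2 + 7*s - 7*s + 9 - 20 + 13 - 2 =m^2*(7 - 2*s) + m*(2*s^2 - 7*s)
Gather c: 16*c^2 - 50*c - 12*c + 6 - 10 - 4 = 16*c^2 - 62*c - 8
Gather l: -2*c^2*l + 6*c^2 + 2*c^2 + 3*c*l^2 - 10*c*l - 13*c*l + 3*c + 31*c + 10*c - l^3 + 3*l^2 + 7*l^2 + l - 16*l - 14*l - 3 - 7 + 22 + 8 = 8*c^2 + 44*c - l^3 + l^2*(3*c + 10) + l*(-2*c^2 - 23*c - 29) + 20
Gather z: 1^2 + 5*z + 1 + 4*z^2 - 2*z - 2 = 4*z^2 + 3*z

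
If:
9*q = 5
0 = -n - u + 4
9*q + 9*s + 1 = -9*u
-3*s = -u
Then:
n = 9/2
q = 5/9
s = -1/6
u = -1/2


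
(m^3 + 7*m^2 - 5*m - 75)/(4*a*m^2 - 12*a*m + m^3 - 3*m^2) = (m^2 + 10*m + 25)/(m*(4*a + m))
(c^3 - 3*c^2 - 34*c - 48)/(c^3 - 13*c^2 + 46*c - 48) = (c^2 + 5*c + 6)/(c^2 - 5*c + 6)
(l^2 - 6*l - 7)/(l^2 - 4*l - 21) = (l + 1)/(l + 3)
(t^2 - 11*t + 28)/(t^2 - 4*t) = (t - 7)/t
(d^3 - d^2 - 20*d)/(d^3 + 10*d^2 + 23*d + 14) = d*(d^2 - d - 20)/(d^3 + 10*d^2 + 23*d + 14)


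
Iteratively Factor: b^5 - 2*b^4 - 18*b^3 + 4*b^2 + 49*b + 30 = (b + 1)*(b^4 - 3*b^3 - 15*b^2 + 19*b + 30) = (b - 2)*(b + 1)*(b^3 - b^2 - 17*b - 15) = (b - 2)*(b + 1)^2*(b^2 - 2*b - 15) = (b - 5)*(b - 2)*(b + 1)^2*(b + 3)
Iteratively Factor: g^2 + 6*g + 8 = (g + 2)*(g + 4)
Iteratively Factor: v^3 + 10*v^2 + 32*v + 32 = (v + 2)*(v^2 + 8*v + 16) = (v + 2)*(v + 4)*(v + 4)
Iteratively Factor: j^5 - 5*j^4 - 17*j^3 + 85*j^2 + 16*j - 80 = (j + 4)*(j^4 - 9*j^3 + 19*j^2 + 9*j - 20) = (j - 1)*(j + 4)*(j^3 - 8*j^2 + 11*j + 20) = (j - 4)*(j - 1)*(j + 4)*(j^2 - 4*j - 5) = (j - 4)*(j - 1)*(j + 1)*(j + 4)*(j - 5)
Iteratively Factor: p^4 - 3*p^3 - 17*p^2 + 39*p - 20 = (p - 1)*(p^3 - 2*p^2 - 19*p + 20) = (p - 1)*(p + 4)*(p^2 - 6*p + 5) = (p - 5)*(p - 1)*(p + 4)*(p - 1)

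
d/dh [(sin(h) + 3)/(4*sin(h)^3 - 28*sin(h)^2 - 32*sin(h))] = (-sin(h)^3 - sin(h)^2 + 21*sin(h) + 12)*cos(h)/(2*(sin(h) - 8)^2*(sin(h) + 1)^2*sin(h)^2)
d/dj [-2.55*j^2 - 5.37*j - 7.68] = -5.1*j - 5.37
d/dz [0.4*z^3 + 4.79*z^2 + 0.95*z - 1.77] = 1.2*z^2 + 9.58*z + 0.95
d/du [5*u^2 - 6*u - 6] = 10*u - 6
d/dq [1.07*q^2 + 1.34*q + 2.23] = 2.14*q + 1.34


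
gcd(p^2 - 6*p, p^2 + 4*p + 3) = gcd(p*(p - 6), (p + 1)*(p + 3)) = 1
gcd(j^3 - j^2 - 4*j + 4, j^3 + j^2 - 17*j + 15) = j - 1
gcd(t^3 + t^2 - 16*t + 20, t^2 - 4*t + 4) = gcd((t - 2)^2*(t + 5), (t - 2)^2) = t^2 - 4*t + 4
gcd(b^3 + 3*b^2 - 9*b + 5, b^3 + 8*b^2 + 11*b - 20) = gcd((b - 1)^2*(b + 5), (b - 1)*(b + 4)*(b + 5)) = b^2 + 4*b - 5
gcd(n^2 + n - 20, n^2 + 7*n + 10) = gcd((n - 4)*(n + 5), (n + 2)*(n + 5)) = n + 5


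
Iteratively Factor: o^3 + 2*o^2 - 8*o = (o + 4)*(o^2 - 2*o) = (o - 2)*(o + 4)*(o)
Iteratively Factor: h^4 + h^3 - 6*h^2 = (h)*(h^3 + h^2 - 6*h) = h*(h - 2)*(h^2 + 3*h) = h^2*(h - 2)*(h + 3)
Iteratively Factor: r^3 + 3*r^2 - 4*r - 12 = (r - 2)*(r^2 + 5*r + 6) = (r - 2)*(r + 2)*(r + 3)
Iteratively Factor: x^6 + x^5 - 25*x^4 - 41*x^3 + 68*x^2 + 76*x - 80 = (x - 5)*(x^5 + 6*x^4 + 5*x^3 - 16*x^2 - 12*x + 16) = (x - 5)*(x + 2)*(x^4 + 4*x^3 - 3*x^2 - 10*x + 8) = (x - 5)*(x + 2)*(x + 4)*(x^3 - 3*x + 2) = (x - 5)*(x - 1)*(x + 2)*(x + 4)*(x^2 + x - 2) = (x - 5)*(x - 1)*(x + 2)^2*(x + 4)*(x - 1)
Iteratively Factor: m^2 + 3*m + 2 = (m + 1)*(m + 2)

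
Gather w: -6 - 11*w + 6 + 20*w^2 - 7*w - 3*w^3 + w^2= -3*w^3 + 21*w^2 - 18*w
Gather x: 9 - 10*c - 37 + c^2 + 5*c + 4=c^2 - 5*c - 24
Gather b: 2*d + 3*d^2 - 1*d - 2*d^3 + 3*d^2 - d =-2*d^3 + 6*d^2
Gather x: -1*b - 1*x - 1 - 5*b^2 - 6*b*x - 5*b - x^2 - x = -5*b^2 - 6*b - x^2 + x*(-6*b - 2) - 1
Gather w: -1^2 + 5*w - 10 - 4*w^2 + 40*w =-4*w^2 + 45*w - 11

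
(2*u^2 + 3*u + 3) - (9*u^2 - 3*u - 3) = -7*u^2 + 6*u + 6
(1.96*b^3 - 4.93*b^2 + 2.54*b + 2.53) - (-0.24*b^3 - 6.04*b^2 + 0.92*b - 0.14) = 2.2*b^3 + 1.11*b^2 + 1.62*b + 2.67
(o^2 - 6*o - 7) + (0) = o^2 - 6*o - 7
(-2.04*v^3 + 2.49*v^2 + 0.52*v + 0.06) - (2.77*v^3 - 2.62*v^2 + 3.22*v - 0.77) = -4.81*v^3 + 5.11*v^2 - 2.7*v + 0.83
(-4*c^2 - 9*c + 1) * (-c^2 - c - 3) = 4*c^4 + 13*c^3 + 20*c^2 + 26*c - 3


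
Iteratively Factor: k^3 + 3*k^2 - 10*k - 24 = (k - 3)*(k^2 + 6*k + 8) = (k - 3)*(k + 2)*(k + 4)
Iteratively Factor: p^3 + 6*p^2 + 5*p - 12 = (p - 1)*(p^2 + 7*p + 12) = (p - 1)*(p + 4)*(p + 3)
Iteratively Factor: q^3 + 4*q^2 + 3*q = (q + 1)*(q^2 + 3*q) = q*(q + 1)*(q + 3)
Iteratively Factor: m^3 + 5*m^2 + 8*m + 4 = (m + 1)*(m^2 + 4*m + 4) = (m + 1)*(m + 2)*(m + 2)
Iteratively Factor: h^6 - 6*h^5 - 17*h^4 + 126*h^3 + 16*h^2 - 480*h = (h + 2)*(h^5 - 8*h^4 - h^3 + 128*h^2 - 240*h) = (h - 5)*(h + 2)*(h^4 - 3*h^3 - 16*h^2 + 48*h) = h*(h - 5)*(h + 2)*(h^3 - 3*h^2 - 16*h + 48) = h*(h - 5)*(h - 3)*(h + 2)*(h^2 - 16) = h*(h - 5)*(h - 3)*(h + 2)*(h + 4)*(h - 4)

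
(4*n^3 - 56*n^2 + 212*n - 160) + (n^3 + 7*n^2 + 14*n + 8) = 5*n^3 - 49*n^2 + 226*n - 152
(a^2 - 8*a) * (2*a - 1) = 2*a^3 - 17*a^2 + 8*a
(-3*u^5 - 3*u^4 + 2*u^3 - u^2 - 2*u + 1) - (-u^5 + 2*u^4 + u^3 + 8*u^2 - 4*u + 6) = -2*u^5 - 5*u^4 + u^3 - 9*u^2 + 2*u - 5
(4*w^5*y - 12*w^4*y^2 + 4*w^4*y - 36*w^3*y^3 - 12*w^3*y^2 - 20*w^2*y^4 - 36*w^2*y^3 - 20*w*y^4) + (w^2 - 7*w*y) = 4*w^5*y - 12*w^4*y^2 + 4*w^4*y - 36*w^3*y^3 - 12*w^3*y^2 - 20*w^2*y^4 - 36*w^2*y^3 + w^2 - 20*w*y^4 - 7*w*y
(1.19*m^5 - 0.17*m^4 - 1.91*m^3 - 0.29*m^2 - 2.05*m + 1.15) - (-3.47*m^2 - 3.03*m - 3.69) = 1.19*m^5 - 0.17*m^4 - 1.91*m^3 + 3.18*m^2 + 0.98*m + 4.84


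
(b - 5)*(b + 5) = b^2 - 25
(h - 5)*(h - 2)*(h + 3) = h^3 - 4*h^2 - 11*h + 30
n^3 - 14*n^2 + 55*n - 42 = (n - 7)*(n - 6)*(n - 1)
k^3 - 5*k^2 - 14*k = k*(k - 7)*(k + 2)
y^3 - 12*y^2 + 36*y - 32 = (y - 8)*(y - 2)^2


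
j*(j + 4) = j^2 + 4*j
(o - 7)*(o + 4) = o^2 - 3*o - 28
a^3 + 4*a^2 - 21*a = a*(a - 3)*(a + 7)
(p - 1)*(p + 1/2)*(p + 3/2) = p^3 + p^2 - 5*p/4 - 3/4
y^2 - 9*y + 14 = (y - 7)*(y - 2)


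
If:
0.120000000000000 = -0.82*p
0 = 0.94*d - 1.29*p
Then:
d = -0.20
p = -0.15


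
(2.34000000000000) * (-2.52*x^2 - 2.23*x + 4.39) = -5.8968*x^2 - 5.2182*x + 10.2726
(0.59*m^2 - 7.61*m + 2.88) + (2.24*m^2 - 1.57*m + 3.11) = 2.83*m^2 - 9.18*m + 5.99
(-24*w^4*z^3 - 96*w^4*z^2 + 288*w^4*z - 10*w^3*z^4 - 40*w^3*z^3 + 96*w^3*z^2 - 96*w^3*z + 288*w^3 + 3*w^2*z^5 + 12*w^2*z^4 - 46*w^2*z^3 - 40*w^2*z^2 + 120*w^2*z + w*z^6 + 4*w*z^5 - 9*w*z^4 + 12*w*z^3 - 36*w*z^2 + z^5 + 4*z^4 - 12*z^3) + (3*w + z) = -24*w^4*z^3 - 96*w^4*z^2 + 288*w^4*z - 10*w^3*z^4 - 40*w^3*z^3 + 96*w^3*z^2 - 96*w^3*z + 288*w^3 + 3*w^2*z^5 + 12*w^2*z^4 - 46*w^2*z^3 - 40*w^2*z^2 + 120*w^2*z + w*z^6 + 4*w*z^5 - 9*w*z^4 + 12*w*z^3 - 36*w*z^2 + 3*w + z^5 + 4*z^4 - 12*z^3 + z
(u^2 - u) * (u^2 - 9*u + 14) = u^4 - 10*u^3 + 23*u^2 - 14*u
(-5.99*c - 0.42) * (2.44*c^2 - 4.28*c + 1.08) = -14.6156*c^3 + 24.6124*c^2 - 4.6716*c - 0.4536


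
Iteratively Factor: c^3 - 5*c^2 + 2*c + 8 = (c - 2)*(c^2 - 3*c - 4) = (c - 4)*(c - 2)*(c + 1)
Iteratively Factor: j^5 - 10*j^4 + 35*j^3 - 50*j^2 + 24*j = (j - 4)*(j^4 - 6*j^3 + 11*j^2 - 6*j) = j*(j - 4)*(j^3 - 6*j^2 + 11*j - 6) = j*(j - 4)*(j - 2)*(j^2 - 4*j + 3) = j*(j - 4)*(j - 3)*(j - 2)*(j - 1)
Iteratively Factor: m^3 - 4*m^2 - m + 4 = (m - 4)*(m^2 - 1) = (m - 4)*(m + 1)*(m - 1)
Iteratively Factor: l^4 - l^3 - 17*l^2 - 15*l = (l + 3)*(l^3 - 4*l^2 - 5*l) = (l + 1)*(l + 3)*(l^2 - 5*l) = l*(l + 1)*(l + 3)*(l - 5)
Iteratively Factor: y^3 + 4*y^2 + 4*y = (y + 2)*(y^2 + 2*y) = y*(y + 2)*(y + 2)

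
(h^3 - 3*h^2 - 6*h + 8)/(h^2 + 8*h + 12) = (h^2 - 5*h + 4)/(h + 6)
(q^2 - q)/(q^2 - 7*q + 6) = q/(q - 6)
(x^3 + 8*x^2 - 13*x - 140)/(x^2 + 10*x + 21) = (x^2 + x - 20)/(x + 3)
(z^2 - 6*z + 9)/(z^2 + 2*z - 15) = (z - 3)/(z + 5)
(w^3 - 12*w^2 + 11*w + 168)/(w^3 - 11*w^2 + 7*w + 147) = (w - 8)/(w - 7)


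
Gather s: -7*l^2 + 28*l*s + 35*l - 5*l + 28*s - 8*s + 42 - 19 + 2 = -7*l^2 + 30*l + s*(28*l + 20) + 25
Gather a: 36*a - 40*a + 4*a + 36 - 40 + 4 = 0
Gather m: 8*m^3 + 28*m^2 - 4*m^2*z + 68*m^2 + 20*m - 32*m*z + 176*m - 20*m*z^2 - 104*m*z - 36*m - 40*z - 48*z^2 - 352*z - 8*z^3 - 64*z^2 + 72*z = 8*m^3 + m^2*(96 - 4*z) + m*(-20*z^2 - 136*z + 160) - 8*z^3 - 112*z^2 - 320*z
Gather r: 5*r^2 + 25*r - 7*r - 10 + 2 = 5*r^2 + 18*r - 8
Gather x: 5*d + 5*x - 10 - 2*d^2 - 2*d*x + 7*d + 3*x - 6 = -2*d^2 + 12*d + x*(8 - 2*d) - 16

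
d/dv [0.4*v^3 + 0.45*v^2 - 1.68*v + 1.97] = 1.2*v^2 + 0.9*v - 1.68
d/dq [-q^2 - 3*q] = -2*q - 3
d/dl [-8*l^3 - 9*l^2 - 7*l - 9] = -24*l^2 - 18*l - 7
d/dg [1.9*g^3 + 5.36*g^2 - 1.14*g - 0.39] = 5.7*g^2 + 10.72*g - 1.14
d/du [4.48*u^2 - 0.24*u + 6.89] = 8.96*u - 0.24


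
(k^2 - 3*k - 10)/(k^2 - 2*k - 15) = (k + 2)/(k + 3)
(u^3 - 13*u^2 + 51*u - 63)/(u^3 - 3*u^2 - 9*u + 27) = (u - 7)/(u + 3)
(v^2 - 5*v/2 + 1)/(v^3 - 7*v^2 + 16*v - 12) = (v - 1/2)/(v^2 - 5*v + 6)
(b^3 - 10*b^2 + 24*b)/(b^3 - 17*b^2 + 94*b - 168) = b/(b - 7)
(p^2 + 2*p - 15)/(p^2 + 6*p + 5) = (p - 3)/(p + 1)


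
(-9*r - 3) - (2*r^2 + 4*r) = -2*r^2 - 13*r - 3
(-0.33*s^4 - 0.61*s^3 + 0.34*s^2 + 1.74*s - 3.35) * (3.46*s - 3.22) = -1.1418*s^5 - 1.048*s^4 + 3.1406*s^3 + 4.9256*s^2 - 17.1938*s + 10.787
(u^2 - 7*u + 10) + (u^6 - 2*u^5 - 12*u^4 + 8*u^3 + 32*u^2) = u^6 - 2*u^5 - 12*u^4 + 8*u^3 + 33*u^2 - 7*u + 10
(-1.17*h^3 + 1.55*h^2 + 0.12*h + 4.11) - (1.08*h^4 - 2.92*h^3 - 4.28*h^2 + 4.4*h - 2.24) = -1.08*h^4 + 1.75*h^3 + 5.83*h^2 - 4.28*h + 6.35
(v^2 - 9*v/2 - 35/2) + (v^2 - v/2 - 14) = 2*v^2 - 5*v - 63/2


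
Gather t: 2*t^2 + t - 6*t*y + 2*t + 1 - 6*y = 2*t^2 + t*(3 - 6*y) - 6*y + 1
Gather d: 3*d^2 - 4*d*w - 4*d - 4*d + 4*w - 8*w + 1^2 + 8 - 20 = 3*d^2 + d*(-4*w - 8) - 4*w - 11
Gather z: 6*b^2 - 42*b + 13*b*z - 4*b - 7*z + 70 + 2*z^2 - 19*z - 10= 6*b^2 - 46*b + 2*z^2 + z*(13*b - 26) + 60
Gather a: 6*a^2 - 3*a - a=6*a^2 - 4*a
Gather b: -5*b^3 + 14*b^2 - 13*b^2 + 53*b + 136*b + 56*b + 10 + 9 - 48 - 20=-5*b^3 + b^2 + 245*b - 49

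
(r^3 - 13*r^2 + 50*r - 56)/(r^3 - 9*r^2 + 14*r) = (r - 4)/r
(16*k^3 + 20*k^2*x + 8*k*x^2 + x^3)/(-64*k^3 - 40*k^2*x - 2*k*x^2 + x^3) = (2*k + x)/(-8*k + x)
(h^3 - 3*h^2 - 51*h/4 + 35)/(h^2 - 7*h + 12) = (h^2 + h - 35/4)/(h - 3)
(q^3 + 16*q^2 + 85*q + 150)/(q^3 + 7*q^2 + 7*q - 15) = (q^2 + 11*q + 30)/(q^2 + 2*q - 3)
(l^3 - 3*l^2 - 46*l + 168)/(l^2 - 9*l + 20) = (l^2 + l - 42)/(l - 5)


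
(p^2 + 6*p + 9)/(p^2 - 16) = (p^2 + 6*p + 9)/(p^2 - 16)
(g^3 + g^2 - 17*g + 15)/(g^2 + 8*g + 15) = (g^2 - 4*g + 3)/(g + 3)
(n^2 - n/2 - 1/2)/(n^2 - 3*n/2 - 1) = (n - 1)/(n - 2)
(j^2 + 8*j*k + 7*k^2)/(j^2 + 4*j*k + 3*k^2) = (j + 7*k)/(j + 3*k)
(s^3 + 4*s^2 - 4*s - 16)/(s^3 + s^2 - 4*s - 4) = (s + 4)/(s + 1)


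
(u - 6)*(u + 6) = u^2 - 36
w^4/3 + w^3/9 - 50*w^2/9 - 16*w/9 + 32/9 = (w/3 + 1/3)*(w - 4)*(w - 2/3)*(w + 4)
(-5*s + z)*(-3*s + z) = 15*s^2 - 8*s*z + z^2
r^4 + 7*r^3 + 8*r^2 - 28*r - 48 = (r - 2)*(r + 2)*(r + 3)*(r + 4)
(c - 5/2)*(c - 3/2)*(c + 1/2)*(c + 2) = c^4 - 3*c^3/2 - 21*c^2/4 + 43*c/8 + 15/4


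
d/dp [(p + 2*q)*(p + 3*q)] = 2*p + 5*q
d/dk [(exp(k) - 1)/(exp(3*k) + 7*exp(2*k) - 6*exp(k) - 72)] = ((1 - exp(k))*(3*exp(2*k) + 14*exp(k) - 6) + exp(3*k) + 7*exp(2*k) - 6*exp(k) - 72)*exp(k)/(exp(3*k) + 7*exp(2*k) - 6*exp(k) - 72)^2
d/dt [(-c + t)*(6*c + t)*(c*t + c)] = c*(-6*c^2 + 10*c*t + 5*c + 3*t^2 + 2*t)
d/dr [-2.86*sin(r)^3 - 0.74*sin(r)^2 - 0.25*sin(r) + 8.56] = (-1.48*sin(r) + 4.29*cos(2*r) - 4.54)*cos(r)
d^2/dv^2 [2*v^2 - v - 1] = 4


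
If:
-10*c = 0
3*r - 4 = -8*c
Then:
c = 0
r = 4/3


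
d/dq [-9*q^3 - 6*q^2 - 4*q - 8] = -27*q^2 - 12*q - 4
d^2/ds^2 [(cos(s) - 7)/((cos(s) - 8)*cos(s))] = (20*sin(s)^4/cos(s)^3 + sin(s)^2 - 167 + 446/cos(s) + 336/cos(s)^2 - 916/cos(s)^3)/(cos(s) - 8)^3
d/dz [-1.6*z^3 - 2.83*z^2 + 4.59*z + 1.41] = -4.8*z^2 - 5.66*z + 4.59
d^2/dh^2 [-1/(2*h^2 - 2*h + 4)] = (h^2 - h - (2*h - 1)^2 + 2)/(h^2 - h + 2)^3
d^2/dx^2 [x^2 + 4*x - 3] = 2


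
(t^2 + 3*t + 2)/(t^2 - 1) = (t + 2)/(t - 1)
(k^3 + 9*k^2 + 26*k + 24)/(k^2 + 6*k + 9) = (k^2 + 6*k + 8)/(k + 3)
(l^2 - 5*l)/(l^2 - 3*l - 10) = l/(l + 2)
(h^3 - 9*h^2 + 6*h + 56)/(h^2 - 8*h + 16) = (h^2 - 5*h - 14)/(h - 4)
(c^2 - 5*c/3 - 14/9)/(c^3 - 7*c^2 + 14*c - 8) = (9*c^2 - 15*c - 14)/(9*(c^3 - 7*c^2 + 14*c - 8))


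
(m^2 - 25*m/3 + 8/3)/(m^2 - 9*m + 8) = (m - 1/3)/(m - 1)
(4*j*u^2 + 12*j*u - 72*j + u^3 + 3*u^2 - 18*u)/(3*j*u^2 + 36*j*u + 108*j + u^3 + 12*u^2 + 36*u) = (4*j*u - 12*j + u^2 - 3*u)/(3*j*u + 18*j + u^2 + 6*u)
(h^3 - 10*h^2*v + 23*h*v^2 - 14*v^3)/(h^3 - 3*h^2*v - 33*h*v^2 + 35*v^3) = (h - 2*v)/(h + 5*v)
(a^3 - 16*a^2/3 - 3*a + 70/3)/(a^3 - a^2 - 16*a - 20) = (a - 7/3)/(a + 2)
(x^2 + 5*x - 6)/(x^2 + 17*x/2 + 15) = 2*(x - 1)/(2*x + 5)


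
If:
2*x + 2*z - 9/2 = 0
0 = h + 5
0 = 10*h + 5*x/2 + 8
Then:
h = -5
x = 84/5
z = -291/20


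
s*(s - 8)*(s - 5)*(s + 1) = s^4 - 12*s^3 + 27*s^2 + 40*s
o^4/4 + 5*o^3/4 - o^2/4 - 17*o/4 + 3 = (o/4 + 1)*(o - 1)^2*(o + 3)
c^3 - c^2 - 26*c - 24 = (c - 6)*(c + 1)*(c + 4)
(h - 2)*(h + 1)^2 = h^3 - 3*h - 2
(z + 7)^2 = z^2 + 14*z + 49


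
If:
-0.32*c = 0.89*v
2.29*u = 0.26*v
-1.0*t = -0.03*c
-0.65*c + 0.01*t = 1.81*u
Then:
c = 0.00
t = 0.00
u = 0.00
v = 0.00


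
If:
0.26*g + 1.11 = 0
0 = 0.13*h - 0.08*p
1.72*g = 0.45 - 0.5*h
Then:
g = -4.27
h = 15.59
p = 25.33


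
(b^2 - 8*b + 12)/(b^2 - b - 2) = (b - 6)/(b + 1)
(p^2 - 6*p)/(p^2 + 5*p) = (p - 6)/(p + 5)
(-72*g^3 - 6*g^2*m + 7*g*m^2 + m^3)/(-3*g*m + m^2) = 24*g^2/m + 10*g + m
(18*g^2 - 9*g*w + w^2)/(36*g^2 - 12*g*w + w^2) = (-3*g + w)/(-6*g + w)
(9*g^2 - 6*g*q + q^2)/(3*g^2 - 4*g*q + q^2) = (-3*g + q)/(-g + q)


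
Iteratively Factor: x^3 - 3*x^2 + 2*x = (x - 2)*(x^2 - x) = (x - 2)*(x - 1)*(x)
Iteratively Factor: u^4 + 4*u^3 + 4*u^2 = (u + 2)*(u^3 + 2*u^2) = u*(u + 2)*(u^2 + 2*u) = u*(u + 2)^2*(u)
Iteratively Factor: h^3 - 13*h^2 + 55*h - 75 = (h - 3)*(h^2 - 10*h + 25) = (h - 5)*(h - 3)*(h - 5)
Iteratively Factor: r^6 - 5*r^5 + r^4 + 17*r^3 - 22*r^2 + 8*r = (r + 2)*(r^5 - 7*r^4 + 15*r^3 - 13*r^2 + 4*r) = r*(r + 2)*(r^4 - 7*r^3 + 15*r^2 - 13*r + 4) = r*(r - 1)*(r + 2)*(r^3 - 6*r^2 + 9*r - 4) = r*(r - 1)^2*(r + 2)*(r^2 - 5*r + 4) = r*(r - 1)^3*(r + 2)*(r - 4)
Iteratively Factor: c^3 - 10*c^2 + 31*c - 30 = (c - 2)*(c^2 - 8*c + 15) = (c - 3)*(c - 2)*(c - 5)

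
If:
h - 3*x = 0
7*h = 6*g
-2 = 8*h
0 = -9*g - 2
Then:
No Solution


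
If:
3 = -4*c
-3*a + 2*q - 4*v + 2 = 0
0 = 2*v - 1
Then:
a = 2*q/3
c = -3/4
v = 1/2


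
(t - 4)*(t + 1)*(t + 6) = t^3 + 3*t^2 - 22*t - 24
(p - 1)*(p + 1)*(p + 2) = p^3 + 2*p^2 - p - 2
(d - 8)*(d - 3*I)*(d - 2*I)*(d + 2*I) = d^4 - 8*d^3 - 3*I*d^3 + 4*d^2 + 24*I*d^2 - 32*d - 12*I*d + 96*I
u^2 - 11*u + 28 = (u - 7)*(u - 4)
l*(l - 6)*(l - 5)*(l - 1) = l^4 - 12*l^3 + 41*l^2 - 30*l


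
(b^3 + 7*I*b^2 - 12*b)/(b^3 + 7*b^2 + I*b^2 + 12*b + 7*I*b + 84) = b*(b + 3*I)/(b^2 + b*(7 - 3*I) - 21*I)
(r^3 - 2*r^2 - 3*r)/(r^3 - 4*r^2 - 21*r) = (-r^2 + 2*r + 3)/(-r^2 + 4*r + 21)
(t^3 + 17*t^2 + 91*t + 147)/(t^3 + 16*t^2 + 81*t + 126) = (t + 7)/(t + 6)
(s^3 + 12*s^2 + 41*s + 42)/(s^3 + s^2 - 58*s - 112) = (s + 3)/(s - 8)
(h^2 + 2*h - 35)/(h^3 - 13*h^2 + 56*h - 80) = (h + 7)/(h^2 - 8*h + 16)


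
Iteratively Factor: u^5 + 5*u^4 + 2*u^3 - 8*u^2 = (u - 1)*(u^4 + 6*u^3 + 8*u^2) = u*(u - 1)*(u^3 + 6*u^2 + 8*u) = u^2*(u - 1)*(u^2 + 6*u + 8) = u^2*(u - 1)*(u + 2)*(u + 4)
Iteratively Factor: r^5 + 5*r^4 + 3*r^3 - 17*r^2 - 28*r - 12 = (r + 2)*(r^4 + 3*r^3 - 3*r^2 - 11*r - 6) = (r - 2)*(r + 2)*(r^3 + 5*r^2 + 7*r + 3) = (r - 2)*(r + 1)*(r + 2)*(r^2 + 4*r + 3) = (r - 2)*(r + 1)^2*(r + 2)*(r + 3)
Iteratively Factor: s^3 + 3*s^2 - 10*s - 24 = (s + 2)*(s^2 + s - 12) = (s - 3)*(s + 2)*(s + 4)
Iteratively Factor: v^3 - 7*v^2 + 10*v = (v - 2)*(v^2 - 5*v) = (v - 5)*(v - 2)*(v)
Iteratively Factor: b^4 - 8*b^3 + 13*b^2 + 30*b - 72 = (b - 3)*(b^3 - 5*b^2 - 2*b + 24) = (b - 3)*(b + 2)*(b^2 - 7*b + 12) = (b - 4)*(b - 3)*(b + 2)*(b - 3)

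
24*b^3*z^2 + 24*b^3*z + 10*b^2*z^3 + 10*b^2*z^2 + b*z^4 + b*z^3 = z*(4*b + z)*(6*b + z)*(b*z + b)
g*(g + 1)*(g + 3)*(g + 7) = g^4 + 11*g^3 + 31*g^2 + 21*g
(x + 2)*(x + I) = x^2 + 2*x + I*x + 2*I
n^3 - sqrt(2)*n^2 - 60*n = n*(n - 6*sqrt(2))*(n + 5*sqrt(2))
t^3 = t^3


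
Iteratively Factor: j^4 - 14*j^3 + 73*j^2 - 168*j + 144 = (j - 4)*(j^3 - 10*j^2 + 33*j - 36) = (j - 4)*(j - 3)*(j^2 - 7*j + 12) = (j - 4)^2*(j - 3)*(j - 3)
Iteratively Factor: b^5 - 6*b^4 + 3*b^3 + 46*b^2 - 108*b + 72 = (b - 2)*(b^4 - 4*b^3 - 5*b^2 + 36*b - 36) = (b - 3)*(b - 2)*(b^3 - b^2 - 8*b + 12) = (b - 3)*(b - 2)*(b + 3)*(b^2 - 4*b + 4) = (b - 3)*(b - 2)^2*(b + 3)*(b - 2)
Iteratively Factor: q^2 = (q)*(q)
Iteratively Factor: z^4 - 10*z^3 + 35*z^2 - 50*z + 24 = (z - 3)*(z^3 - 7*z^2 + 14*z - 8) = (z - 3)*(z - 2)*(z^2 - 5*z + 4) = (z - 4)*(z - 3)*(z - 2)*(z - 1)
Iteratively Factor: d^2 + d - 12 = (d + 4)*(d - 3)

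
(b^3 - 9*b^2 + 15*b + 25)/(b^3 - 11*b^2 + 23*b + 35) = (b - 5)/(b - 7)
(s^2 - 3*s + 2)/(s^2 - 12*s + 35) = (s^2 - 3*s + 2)/(s^2 - 12*s + 35)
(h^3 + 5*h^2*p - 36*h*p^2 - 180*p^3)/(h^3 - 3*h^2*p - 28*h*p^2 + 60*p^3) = (-h - 6*p)/(-h + 2*p)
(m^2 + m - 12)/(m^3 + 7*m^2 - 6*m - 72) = 1/(m + 6)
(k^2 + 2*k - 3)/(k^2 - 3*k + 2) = (k + 3)/(k - 2)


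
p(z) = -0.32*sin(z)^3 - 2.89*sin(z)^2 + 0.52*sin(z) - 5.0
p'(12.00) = 2.82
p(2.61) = -5.52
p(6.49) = -5.02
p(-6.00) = -5.09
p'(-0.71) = 2.94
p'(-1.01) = 2.51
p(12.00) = -6.06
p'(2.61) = 2.29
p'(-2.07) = -2.32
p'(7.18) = -2.86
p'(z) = -0.96*sin(z)^2*cos(z) - 5.78*sin(z)*cos(z) + 0.52*cos(z)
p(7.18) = -6.51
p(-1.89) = -7.83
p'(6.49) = -0.69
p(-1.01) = -7.32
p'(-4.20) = 2.57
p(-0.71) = -6.48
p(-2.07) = -7.47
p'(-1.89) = -1.61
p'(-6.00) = -1.12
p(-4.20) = -6.95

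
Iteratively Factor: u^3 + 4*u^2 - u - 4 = (u - 1)*(u^2 + 5*u + 4) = (u - 1)*(u + 4)*(u + 1)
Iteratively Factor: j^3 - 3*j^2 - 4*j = (j + 1)*(j^2 - 4*j) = j*(j + 1)*(j - 4)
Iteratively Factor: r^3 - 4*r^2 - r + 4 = (r - 4)*(r^2 - 1) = (r - 4)*(r + 1)*(r - 1)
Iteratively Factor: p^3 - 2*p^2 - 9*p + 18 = (p - 2)*(p^2 - 9) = (p - 3)*(p - 2)*(p + 3)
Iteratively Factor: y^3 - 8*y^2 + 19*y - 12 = (y - 1)*(y^2 - 7*y + 12) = (y - 4)*(y - 1)*(y - 3)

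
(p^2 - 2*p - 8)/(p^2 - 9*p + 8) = (p^2 - 2*p - 8)/(p^2 - 9*p + 8)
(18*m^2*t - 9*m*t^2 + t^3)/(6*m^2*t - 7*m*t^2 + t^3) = (-3*m + t)/(-m + t)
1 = 1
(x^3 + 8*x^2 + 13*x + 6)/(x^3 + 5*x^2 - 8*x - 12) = (x + 1)/(x - 2)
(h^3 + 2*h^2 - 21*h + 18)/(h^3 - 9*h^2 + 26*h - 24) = (h^2 + 5*h - 6)/(h^2 - 6*h + 8)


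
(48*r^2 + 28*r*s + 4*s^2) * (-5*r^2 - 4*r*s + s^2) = -240*r^4 - 332*r^3*s - 84*r^2*s^2 + 12*r*s^3 + 4*s^4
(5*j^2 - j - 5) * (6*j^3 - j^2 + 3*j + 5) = 30*j^5 - 11*j^4 - 14*j^3 + 27*j^2 - 20*j - 25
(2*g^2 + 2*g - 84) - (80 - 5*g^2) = 7*g^2 + 2*g - 164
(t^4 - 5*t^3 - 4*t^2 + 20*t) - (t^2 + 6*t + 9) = t^4 - 5*t^3 - 5*t^2 + 14*t - 9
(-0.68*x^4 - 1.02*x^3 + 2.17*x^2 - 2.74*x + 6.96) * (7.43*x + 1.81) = -5.0524*x^5 - 8.8094*x^4 + 14.2769*x^3 - 16.4305*x^2 + 46.7534*x + 12.5976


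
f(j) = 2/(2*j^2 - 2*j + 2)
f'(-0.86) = 0.40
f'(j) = 2*(2 - 4*j)/(2*j^2 - 2*j + 2)^2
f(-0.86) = 0.38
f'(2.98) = -0.10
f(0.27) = 1.25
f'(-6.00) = 0.01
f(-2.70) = 0.09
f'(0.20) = 0.85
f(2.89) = 0.15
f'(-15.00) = 0.00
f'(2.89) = -0.11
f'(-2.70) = 0.05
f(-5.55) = 0.03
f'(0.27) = 0.71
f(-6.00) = 0.02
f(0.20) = 1.19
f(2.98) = 0.14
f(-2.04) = 0.14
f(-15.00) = 0.00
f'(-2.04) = 0.10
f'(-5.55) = 0.01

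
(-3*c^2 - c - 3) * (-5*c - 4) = 15*c^3 + 17*c^2 + 19*c + 12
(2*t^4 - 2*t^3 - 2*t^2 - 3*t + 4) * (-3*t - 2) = -6*t^5 + 2*t^4 + 10*t^3 + 13*t^2 - 6*t - 8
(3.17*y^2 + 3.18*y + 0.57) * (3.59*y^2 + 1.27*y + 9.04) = 11.3803*y^4 + 15.4421*y^3 + 34.7417*y^2 + 29.4711*y + 5.1528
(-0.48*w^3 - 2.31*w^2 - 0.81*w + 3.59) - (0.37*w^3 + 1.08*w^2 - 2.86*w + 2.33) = -0.85*w^3 - 3.39*w^2 + 2.05*w + 1.26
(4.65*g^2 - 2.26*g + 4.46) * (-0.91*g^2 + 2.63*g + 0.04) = -4.2315*g^4 + 14.2861*g^3 - 9.8164*g^2 + 11.6394*g + 0.1784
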